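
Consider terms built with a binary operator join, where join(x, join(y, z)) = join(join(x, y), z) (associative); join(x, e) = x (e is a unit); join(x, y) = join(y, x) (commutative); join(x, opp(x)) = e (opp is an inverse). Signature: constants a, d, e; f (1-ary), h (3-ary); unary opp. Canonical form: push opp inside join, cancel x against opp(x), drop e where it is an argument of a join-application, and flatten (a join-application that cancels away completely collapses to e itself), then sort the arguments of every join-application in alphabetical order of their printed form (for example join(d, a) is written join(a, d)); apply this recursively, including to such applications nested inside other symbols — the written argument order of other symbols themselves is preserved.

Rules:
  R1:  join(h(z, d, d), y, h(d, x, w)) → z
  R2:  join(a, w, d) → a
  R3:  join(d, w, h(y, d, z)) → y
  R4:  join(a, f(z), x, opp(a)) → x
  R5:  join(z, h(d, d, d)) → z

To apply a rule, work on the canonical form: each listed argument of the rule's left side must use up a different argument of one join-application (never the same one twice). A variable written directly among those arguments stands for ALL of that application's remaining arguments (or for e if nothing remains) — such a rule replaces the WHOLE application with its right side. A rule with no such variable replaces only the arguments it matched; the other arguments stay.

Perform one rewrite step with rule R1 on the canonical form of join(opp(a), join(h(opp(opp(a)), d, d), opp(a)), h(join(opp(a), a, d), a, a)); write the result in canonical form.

Answer: a

Derivation:
Canonical form:  join(h(a, d, d), h(d, a, a), opp(a), opp(a))
Apply R1:  consuming h(a, d, d), h(d, a, a);  w := a, x := a, y := join(opp(a), opp(a)), z := a
The variable takes the whole remainder — replace the entire application.
Giving:  a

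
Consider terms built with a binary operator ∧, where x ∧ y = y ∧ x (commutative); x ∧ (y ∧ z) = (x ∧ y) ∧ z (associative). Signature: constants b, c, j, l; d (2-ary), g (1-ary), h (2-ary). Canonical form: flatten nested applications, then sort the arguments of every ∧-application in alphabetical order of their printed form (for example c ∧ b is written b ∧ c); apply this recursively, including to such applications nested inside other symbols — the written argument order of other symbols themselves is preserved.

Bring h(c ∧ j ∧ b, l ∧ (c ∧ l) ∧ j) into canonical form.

Answer: h(b ∧ c ∧ j, c ∧ j ∧ l ∧ l)

Derivation:
Descend into:  l ∧ (c ∧ l) ∧ j
Flatten:  l ∧ c ∧ l ∧ j
Order the arguments:  c ∧ j ∧ l ∧ l
Rebuild:  h(b ∧ c ∧ j, c ∧ j ∧ l ∧ l)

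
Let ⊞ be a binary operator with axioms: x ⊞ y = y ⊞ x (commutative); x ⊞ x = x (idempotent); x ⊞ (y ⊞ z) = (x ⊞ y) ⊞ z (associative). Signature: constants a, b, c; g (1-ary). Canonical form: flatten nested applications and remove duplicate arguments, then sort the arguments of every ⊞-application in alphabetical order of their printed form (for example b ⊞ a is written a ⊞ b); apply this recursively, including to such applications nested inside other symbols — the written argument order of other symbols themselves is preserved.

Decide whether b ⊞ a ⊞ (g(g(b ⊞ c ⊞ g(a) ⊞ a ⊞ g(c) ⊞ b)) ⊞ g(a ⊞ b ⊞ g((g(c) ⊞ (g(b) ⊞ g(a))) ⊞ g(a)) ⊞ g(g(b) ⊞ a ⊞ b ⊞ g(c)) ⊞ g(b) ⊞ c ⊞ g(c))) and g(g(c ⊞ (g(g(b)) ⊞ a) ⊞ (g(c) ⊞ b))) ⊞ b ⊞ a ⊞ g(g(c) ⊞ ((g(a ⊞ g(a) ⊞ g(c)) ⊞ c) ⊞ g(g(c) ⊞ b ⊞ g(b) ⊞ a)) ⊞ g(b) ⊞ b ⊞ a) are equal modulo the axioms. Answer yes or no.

Answer: no — a ⊞ b ⊞ g(a ⊞ b ⊞ c ⊞ g(a ⊞ b ⊞ g(b) ⊞ g(c)) ⊞ g(b) ⊞ g(c) ⊞ g(g(a) ⊞ g(b) ⊞ g(c))) ⊞ g(g(a ⊞ b ⊞ c ⊞ g(a) ⊞ g(c))) vs a ⊞ b ⊞ g(a ⊞ b ⊞ c ⊞ g(a ⊞ b ⊞ g(b) ⊞ g(c)) ⊞ g(a ⊞ g(a) ⊞ g(c)) ⊞ g(b) ⊞ g(c)) ⊞ g(g(a ⊞ b ⊞ c ⊞ g(c) ⊞ g(g(b))))

Derivation:
Left:  b ⊞ a ⊞ (g(g(b ⊞ c ⊞ g(a) ⊞ a ⊞ g(c) ⊞ b)) ⊞ g(a ⊞ b ⊞ g((g(c) ⊞ (g(b) ⊞ g(a))) ⊞ g(a)) ⊞ g(g(b) ⊞ a ⊞ b ⊞ g(c)) ⊞ g(b) ⊞ c ⊞ g(c)))
  Merge nested applications:  b ⊞ a ⊞ g(g(b ⊞ c ⊞ g(a) ⊞ a ⊞ g(c) ⊞ b)) ⊞ g(a ⊞ b ⊞ g((g(c) ⊞ (g(b) ⊞ g(a))) ⊞ g(a)) ⊞ g(g(b) ⊞ a ⊞ b ⊞ g(c)) ⊞ g(b) ⊞ c ⊞ g(c))
  Simplify inside:  g(g(b ⊞ c ⊞ g(a) ⊞ a ⊞ g(c) ⊞ b))  →  g(g(a ⊞ b ⊞ c ⊞ g(a) ⊞ g(c)))
  Inside:  g(a ⊞ b ⊞ g((g(c) ⊞ (g(b) ⊞ g(a))) ⊞ g(a)) ⊞ g(g(b) ⊞ a ⊞ b ⊞ g(c)) ⊞ g(b) ⊞ c ⊞ g(c))  →  g(a ⊞ b ⊞ c ⊞ g(a ⊞ b ⊞ g(b) ⊞ g(c)) ⊞ g(b) ⊞ g(c) ⊞ g(g(a) ⊞ g(b) ⊞ g(c)))
  Order the arguments:  a ⊞ b ⊞ g(a ⊞ b ⊞ c ⊞ g(a ⊞ b ⊞ g(b) ⊞ g(c)) ⊞ g(b) ⊞ g(c) ⊞ g(g(a) ⊞ g(b) ⊞ g(c))) ⊞ g(g(a ⊞ b ⊞ c ⊞ g(a) ⊞ g(c)))
Right:  g(g(c ⊞ (g(g(b)) ⊞ a) ⊞ (g(c) ⊞ b))) ⊞ b ⊞ a ⊞ g(g(c) ⊞ ((g(a ⊞ g(a) ⊞ g(c)) ⊞ c) ⊞ g(g(c) ⊞ b ⊞ g(b) ⊞ a)) ⊞ g(b) ⊞ b ⊞ a)
  Inside:  g(g(c ⊞ (g(g(b)) ⊞ a) ⊞ (g(c) ⊞ b)))  →  g(g(a ⊞ b ⊞ c ⊞ g(c) ⊞ g(g(b))))
  Inside:  g(g(c) ⊞ ((g(a ⊞ g(a) ⊞ g(c)) ⊞ c) ⊞ g(g(c) ⊞ b ⊞ g(b) ⊞ a)) ⊞ g(b) ⊞ b ⊞ a)  →  g(a ⊞ b ⊞ c ⊞ g(a ⊞ b ⊞ g(b) ⊞ g(c)) ⊞ g(a ⊞ g(a) ⊞ g(c)) ⊞ g(b) ⊞ g(c))
  Sort arguments:  a ⊞ b ⊞ g(a ⊞ b ⊞ c ⊞ g(a ⊞ b ⊞ g(b) ⊞ g(c)) ⊞ g(a ⊞ g(a) ⊞ g(c)) ⊞ g(b) ⊞ g(c)) ⊞ g(g(a ⊞ b ⊞ c ⊞ g(c) ⊞ g(g(b))))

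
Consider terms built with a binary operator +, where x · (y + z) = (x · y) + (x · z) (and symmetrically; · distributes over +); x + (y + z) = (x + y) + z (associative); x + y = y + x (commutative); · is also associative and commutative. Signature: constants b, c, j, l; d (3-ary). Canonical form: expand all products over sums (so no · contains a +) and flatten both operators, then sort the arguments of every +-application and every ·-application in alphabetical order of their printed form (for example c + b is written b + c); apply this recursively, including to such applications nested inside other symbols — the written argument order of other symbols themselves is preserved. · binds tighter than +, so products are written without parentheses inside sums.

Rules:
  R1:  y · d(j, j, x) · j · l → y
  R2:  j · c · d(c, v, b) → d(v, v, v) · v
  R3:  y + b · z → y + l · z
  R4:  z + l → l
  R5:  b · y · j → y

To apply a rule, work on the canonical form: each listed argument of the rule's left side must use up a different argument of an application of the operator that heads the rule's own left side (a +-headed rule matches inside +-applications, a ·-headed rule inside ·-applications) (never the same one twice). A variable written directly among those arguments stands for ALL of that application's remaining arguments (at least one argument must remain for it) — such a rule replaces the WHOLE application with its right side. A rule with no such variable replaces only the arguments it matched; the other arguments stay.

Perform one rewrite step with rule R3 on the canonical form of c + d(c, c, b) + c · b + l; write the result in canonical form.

Canonical form:  b · c + c + d(c, c, b) + l
Match R3:  consume b · c;  y := c + d(c, c, b) + l, z := c
The variable takes the whole remainder — replace the entire application.
New term:  c + c · l + d(c, c, b) + l

Answer: c + c · l + d(c, c, b) + l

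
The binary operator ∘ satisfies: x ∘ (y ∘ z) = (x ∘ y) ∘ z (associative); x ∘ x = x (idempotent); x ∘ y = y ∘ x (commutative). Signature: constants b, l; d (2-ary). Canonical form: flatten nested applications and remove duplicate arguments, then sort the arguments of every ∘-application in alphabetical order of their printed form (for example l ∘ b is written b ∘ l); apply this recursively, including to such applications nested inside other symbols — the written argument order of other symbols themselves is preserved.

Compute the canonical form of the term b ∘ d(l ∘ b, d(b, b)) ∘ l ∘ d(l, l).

Answer: b ∘ d(b ∘ l, d(b, b)) ∘ d(l, l) ∘ l

Derivation:
Simplify inside:  d(l ∘ b, d(b, b))  →  d(b ∘ l, d(b, b))
Order the arguments:  b ∘ d(b ∘ l, d(b, b)) ∘ d(l, l) ∘ l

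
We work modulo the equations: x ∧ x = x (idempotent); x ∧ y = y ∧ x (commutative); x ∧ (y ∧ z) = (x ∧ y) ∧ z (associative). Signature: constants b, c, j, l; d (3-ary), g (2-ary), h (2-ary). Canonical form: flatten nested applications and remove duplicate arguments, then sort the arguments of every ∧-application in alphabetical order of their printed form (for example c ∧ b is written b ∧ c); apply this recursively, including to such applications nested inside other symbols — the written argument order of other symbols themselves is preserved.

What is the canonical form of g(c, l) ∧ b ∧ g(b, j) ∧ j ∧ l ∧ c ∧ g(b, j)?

Drop duplicates:  drop duplicate g(b, j)
Sort arguments:  b ∧ c ∧ g(b, j) ∧ g(c, l) ∧ j ∧ l

Answer: b ∧ c ∧ g(b, j) ∧ g(c, l) ∧ j ∧ l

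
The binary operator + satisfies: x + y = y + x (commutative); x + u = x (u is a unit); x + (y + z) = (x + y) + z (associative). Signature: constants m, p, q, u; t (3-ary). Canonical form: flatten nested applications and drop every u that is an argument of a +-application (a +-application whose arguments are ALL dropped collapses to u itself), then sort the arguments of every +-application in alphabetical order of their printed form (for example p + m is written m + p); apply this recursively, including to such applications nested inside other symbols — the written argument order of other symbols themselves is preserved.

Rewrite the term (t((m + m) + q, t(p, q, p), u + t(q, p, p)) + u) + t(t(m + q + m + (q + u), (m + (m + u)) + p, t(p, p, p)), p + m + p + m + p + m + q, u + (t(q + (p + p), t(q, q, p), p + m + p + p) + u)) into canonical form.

Answer: t(m + m + q, t(p, q, p), t(q, p, p)) + t(t(m + m + q + q, m + m + p, t(p, p, p)), m + m + m + p + p + p + q, t(p + p + q, t(q, q, p), m + p + p + p))

Derivation:
Merge nested applications:  t((m + m) + q, t(p, q, p), u + t(q, p, p)) + u + t(t(m + q + m + (q + u), (m + (m + u)) + p, t(p, p, p)), p + m + p + m + p + m + q, u + (t(q + (p + p), t(q, q, p), p + m + p + p) + u))
Inside:  t((m + m) + q, t(p, q, p), u + t(q, p, p))  →  t(m + m + q, t(p, q, p), t(q, p, p))
Inside:  t(t(m + q + m + (q + u), (m + (m + u)) + p, t(p, p, p)), p + m + p + m + p + m + q, u + (t(q + (p + p), t(q, q, p), p + m + p + p) + u))  →  t(t(m + m + q + q, m + m + p, t(p, p, p)), m + m + m + p + p + p + q, t(p + p + q, t(q, q, p), m + p + p + p))
Units out:  drop u
Order the arguments:  t(m + m + q, t(p, q, p), t(q, p, p)) + t(t(m + m + q + q, m + m + p, t(p, p, p)), m + m + m + p + p + p + q, t(p + p + q, t(q, q, p), m + p + p + p))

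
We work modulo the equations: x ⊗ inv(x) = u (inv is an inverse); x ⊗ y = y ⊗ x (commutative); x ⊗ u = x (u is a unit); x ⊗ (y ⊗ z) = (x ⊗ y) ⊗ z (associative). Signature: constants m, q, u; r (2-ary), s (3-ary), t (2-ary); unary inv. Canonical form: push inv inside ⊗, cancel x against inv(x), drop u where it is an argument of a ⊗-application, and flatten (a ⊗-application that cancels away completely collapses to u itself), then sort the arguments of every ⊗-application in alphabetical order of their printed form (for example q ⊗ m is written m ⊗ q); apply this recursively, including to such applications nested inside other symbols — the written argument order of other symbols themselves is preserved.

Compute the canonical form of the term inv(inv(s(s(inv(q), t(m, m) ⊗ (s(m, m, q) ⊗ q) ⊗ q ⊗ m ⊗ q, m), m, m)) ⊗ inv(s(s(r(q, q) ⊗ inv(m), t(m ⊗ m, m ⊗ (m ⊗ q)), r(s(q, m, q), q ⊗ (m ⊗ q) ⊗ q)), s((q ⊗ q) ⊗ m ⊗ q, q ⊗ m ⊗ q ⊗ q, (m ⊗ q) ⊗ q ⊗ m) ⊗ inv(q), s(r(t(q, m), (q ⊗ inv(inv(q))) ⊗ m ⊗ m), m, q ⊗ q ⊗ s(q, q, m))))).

Push inv inside:  distribute inv over ⊗ and collapse double inv
Combine occurrences:  s(s(inv(q), m ⊗ q ⊗ q ⊗ q ⊗ s(m, m, q) ⊗ t(m, m), m), m, m) ⊗ s(s(inv(m) ⊗ r(q, q), t(m ⊗ m, m ⊗ m ⊗ q), r(s(q, m, q), m ⊗ q ⊗ q ⊗ q)), inv(q) ⊗ s(m ⊗ q ⊗ q ⊗ q, m ⊗ q ⊗ q ⊗ q, m ⊗ m ⊗ q ⊗ q), s(r(t(q, m), m ⊗ m ⊗ q ⊗ q), m, q ⊗ q ⊗ s(q, q, m)))
Sort arguments:  s(s(inv(m) ⊗ r(q, q), t(m ⊗ m, m ⊗ m ⊗ q), r(s(q, m, q), m ⊗ q ⊗ q ⊗ q)), inv(q) ⊗ s(m ⊗ q ⊗ q ⊗ q, m ⊗ q ⊗ q ⊗ q, m ⊗ m ⊗ q ⊗ q), s(r(t(q, m), m ⊗ m ⊗ q ⊗ q), m, q ⊗ q ⊗ s(q, q, m))) ⊗ s(s(inv(q), m ⊗ q ⊗ q ⊗ q ⊗ s(m, m, q) ⊗ t(m, m), m), m, m)

Answer: s(s(inv(m) ⊗ r(q, q), t(m ⊗ m, m ⊗ m ⊗ q), r(s(q, m, q), m ⊗ q ⊗ q ⊗ q)), inv(q) ⊗ s(m ⊗ q ⊗ q ⊗ q, m ⊗ q ⊗ q ⊗ q, m ⊗ m ⊗ q ⊗ q), s(r(t(q, m), m ⊗ m ⊗ q ⊗ q), m, q ⊗ q ⊗ s(q, q, m))) ⊗ s(s(inv(q), m ⊗ q ⊗ q ⊗ q ⊗ s(m, m, q) ⊗ t(m, m), m), m, m)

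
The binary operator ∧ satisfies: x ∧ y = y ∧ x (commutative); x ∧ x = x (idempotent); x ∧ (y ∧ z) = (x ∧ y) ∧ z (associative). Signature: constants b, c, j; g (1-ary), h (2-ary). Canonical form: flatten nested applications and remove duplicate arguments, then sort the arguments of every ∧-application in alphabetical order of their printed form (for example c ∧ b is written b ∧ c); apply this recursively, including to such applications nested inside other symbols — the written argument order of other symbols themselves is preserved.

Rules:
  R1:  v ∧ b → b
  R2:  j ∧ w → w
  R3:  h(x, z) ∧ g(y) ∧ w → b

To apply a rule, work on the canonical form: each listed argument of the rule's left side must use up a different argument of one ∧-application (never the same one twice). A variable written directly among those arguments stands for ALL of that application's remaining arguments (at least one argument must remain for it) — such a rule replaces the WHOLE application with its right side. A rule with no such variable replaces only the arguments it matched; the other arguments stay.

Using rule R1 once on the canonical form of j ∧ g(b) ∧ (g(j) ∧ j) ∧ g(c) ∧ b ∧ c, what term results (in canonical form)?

Answer: b

Derivation:
Canonical form:  b ∧ c ∧ g(b) ∧ g(c) ∧ g(j) ∧ j
R1 matches:  uses b;  v := c ∧ g(b) ∧ g(c) ∧ g(j) ∧ j
The variable takes the whole remainder — replace the entire application.
Result:  b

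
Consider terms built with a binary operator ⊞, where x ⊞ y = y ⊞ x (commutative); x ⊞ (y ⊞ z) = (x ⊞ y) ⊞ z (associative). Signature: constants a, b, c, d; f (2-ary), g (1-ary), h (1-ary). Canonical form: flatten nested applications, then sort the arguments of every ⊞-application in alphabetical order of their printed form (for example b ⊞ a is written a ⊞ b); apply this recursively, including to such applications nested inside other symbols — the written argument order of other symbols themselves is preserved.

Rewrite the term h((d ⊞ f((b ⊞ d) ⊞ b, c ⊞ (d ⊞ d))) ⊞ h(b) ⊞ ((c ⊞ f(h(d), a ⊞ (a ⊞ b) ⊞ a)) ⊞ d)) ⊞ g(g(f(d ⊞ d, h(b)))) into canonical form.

Simplify inside:  h((d ⊞ f((b ⊞ d) ⊞ b, c ⊞ (d ⊞ d))) ⊞ h(b) ⊞ ((c ⊞ f(h(d), a ⊞ (a ⊞ b) ⊞ a)) ⊞ d))  →  h(c ⊞ d ⊞ d ⊞ f(b ⊞ b ⊞ d, c ⊞ d ⊞ d) ⊞ f(h(d), a ⊞ a ⊞ a ⊞ b) ⊞ h(b))
Sort arguments:  g(g(f(d ⊞ d, h(b)))) ⊞ h(c ⊞ d ⊞ d ⊞ f(b ⊞ b ⊞ d, c ⊞ d ⊞ d) ⊞ f(h(d), a ⊞ a ⊞ a ⊞ b) ⊞ h(b))

Answer: g(g(f(d ⊞ d, h(b)))) ⊞ h(c ⊞ d ⊞ d ⊞ f(b ⊞ b ⊞ d, c ⊞ d ⊞ d) ⊞ f(h(d), a ⊞ a ⊞ a ⊞ b) ⊞ h(b))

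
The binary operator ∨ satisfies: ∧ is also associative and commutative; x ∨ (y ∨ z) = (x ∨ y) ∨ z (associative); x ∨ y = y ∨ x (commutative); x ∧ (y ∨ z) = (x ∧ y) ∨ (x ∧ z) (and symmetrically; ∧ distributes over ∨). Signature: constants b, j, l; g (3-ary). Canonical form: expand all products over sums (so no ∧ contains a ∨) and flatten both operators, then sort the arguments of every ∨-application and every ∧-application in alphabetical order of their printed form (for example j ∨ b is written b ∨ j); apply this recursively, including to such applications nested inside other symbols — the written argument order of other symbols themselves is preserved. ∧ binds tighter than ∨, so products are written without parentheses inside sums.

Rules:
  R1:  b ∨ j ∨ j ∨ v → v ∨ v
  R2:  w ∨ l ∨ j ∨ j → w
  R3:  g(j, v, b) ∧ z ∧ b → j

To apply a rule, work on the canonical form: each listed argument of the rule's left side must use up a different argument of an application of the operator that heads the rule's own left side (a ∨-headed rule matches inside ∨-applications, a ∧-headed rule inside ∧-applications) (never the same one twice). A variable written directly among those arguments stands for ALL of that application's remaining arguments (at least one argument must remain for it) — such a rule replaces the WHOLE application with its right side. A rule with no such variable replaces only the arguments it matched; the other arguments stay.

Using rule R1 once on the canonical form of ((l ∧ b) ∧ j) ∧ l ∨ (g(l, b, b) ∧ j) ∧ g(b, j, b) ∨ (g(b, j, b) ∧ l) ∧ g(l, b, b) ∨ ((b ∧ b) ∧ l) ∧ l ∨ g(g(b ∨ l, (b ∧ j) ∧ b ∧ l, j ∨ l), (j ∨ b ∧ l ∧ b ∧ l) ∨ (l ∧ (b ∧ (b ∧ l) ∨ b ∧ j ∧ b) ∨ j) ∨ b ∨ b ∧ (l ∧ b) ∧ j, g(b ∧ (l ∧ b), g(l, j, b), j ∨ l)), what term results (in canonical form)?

Answer: b ∧ b ∧ l ∧ l ∨ b ∧ j ∧ l ∧ l ∨ g(b, j, b) ∧ g(l, b, b) ∧ j ∨ g(b, j, b) ∧ g(l, b, b) ∧ l ∨ g(g(b ∨ l, b ∧ b ∧ j ∧ l, j ∨ l), b ∧ b ∧ j ∧ l ∨ b ∧ b ∧ j ∧ l ∨ b ∧ b ∧ j ∧ l ∨ b ∧ b ∧ j ∧ l ∨ b ∧ b ∧ l ∧ l ∨ b ∧ b ∧ l ∧ l ∨ b ∧ b ∧ l ∧ l ∨ b ∧ b ∧ l ∧ l, g(b ∧ b ∧ l, g(l, j, b), j ∨ l))

Derivation:
Canonical form:  b ∧ b ∧ l ∧ l ∨ b ∧ j ∧ l ∧ l ∨ g(b, j, b) ∧ g(l, b, b) ∧ j ∨ g(b, j, b) ∧ g(l, b, b) ∧ l ∨ g(g(b ∨ l, b ∧ b ∧ j ∧ l, j ∨ l), b ∨ b ∧ b ∧ j ∧ l ∨ b ∧ b ∧ j ∧ l ∨ b ∧ b ∧ l ∧ l ∨ b ∧ b ∧ l ∧ l ∨ j ∨ j, g(b ∧ b ∧ l, g(l, j, b), j ∨ l))
Apply R1:  consuming b, j, j;  v := b ∧ b ∧ j ∧ l ∨ b ∧ b ∧ j ∧ l ∨ b ∧ b ∧ l ∧ l ∨ b ∧ b ∧ l ∧ l
The extension variable absorbs all remaining arguments, so the whole application is rewritten.
Result:  b ∧ b ∧ l ∧ l ∨ b ∧ j ∧ l ∧ l ∨ g(b, j, b) ∧ g(l, b, b) ∧ j ∨ g(b, j, b) ∧ g(l, b, b) ∧ l ∨ g(g(b ∨ l, b ∧ b ∧ j ∧ l, j ∨ l), b ∧ b ∧ j ∧ l ∨ b ∧ b ∧ j ∧ l ∨ b ∧ b ∧ j ∧ l ∨ b ∧ b ∧ j ∧ l ∨ b ∧ b ∧ l ∧ l ∨ b ∧ b ∧ l ∧ l ∨ b ∧ b ∧ l ∧ l ∨ b ∧ b ∧ l ∧ l, g(b ∧ b ∧ l, g(l, j, b), j ∨ l))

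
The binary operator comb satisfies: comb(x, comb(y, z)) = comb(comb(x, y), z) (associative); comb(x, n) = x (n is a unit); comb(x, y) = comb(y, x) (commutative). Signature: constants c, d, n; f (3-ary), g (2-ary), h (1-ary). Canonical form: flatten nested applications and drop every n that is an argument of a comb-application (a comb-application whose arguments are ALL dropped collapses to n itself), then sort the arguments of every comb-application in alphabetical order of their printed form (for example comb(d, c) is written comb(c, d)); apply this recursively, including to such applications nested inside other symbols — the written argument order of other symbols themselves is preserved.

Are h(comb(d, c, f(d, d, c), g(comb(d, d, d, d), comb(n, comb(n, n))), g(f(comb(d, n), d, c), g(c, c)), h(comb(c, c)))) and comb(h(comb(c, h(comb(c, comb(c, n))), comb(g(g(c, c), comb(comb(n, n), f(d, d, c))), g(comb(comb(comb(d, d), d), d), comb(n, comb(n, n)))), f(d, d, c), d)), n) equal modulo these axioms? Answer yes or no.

Answer: no — h(comb(c, d, f(d, d, c), g(comb(d, d, d, d), n), g(f(d, d, c), g(c, c)), h(comb(c, c)))) vs h(comb(c, d, f(d, d, c), g(comb(d, d, d, d), n), g(g(c, c), f(d, d, c)), h(comb(c, c))))

Derivation:
Left:  h(comb(d, c, f(d, d, c), g(comb(d, d, d, d), comb(n, comb(n, n))), g(f(comb(d, n), d, c), g(c, c)), h(comb(c, c))))
  Descend into:  comb(d, c, f(d, d, c), g(comb(d, d, d, d), comb(n, comb(n, n))), g(f(comb(d, n), d, c), g(c, c)), h(comb(c, c)))
  Canonicalize subterm:  g(comb(d, d, d, d), comb(n, comb(n, n)))  →  g(comb(d, d, d, d), n)
  Inside:  g(f(comb(d, n), d, c), g(c, c))  →  g(f(d, d, c), g(c, c))
  Order the arguments:  comb(c, d, f(d, d, c), g(comb(d, d, d, d), n), g(f(d, d, c), g(c, c)), h(comb(c, c)))
  Put back:  h(comb(c, d, f(d, d, c), g(comb(d, d, d, d), n), g(f(d, d, c), g(c, c)), h(comb(c, c))))
Right:  comb(h(comb(c, h(comb(c, comb(c, n))), comb(g(g(c, c), comb(comb(n, n), f(d, d, c))), g(comb(comb(comb(d, d), d), d), comb(n, comb(n, n)))), f(d, d, c), d)), n)
  Inside:  h(comb(c, h(comb(c, comb(c, n))), comb(g(g(c, c), comb(comb(n, n), f(d, d, c))), g(comb(comb(comb(d, d), d), d), comb(n, comb(n, n)))), f(d, d, c), d))  →  h(comb(c, d, f(d, d, c), g(comb(d, d, d, d), n), g(g(c, c), f(d, d, c)), h(comb(c, c))))
  Unit:  drop n
  Sort arguments:  h(comb(c, d, f(d, d, c), g(comb(d, d, d, d), n), g(g(c, c), f(d, d, c)), h(comb(c, c))))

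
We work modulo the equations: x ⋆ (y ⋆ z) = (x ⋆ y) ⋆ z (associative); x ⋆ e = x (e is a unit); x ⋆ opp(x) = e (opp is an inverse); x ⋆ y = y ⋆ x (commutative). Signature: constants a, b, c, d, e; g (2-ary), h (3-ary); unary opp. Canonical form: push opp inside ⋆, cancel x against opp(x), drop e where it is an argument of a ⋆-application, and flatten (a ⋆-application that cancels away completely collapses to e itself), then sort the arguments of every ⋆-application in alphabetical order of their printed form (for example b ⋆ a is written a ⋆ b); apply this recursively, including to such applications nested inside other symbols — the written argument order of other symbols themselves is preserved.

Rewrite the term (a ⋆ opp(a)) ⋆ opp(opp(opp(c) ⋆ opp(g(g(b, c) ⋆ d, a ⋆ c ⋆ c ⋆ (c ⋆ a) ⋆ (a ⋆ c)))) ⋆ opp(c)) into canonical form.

Answer: opp(g(d ⋆ g(b, c), a ⋆ a ⋆ a ⋆ c ⋆ c ⋆ c ⋆ c))

Derivation:
Push opp inside:  distribute opp over ⋆ and collapse double opp
Cancel inverse pairs:  a cancels; c cancels
Combine occurrences:  opp(g(d ⋆ g(b, c), a ⋆ a ⋆ a ⋆ c ⋆ c ⋆ c ⋆ c))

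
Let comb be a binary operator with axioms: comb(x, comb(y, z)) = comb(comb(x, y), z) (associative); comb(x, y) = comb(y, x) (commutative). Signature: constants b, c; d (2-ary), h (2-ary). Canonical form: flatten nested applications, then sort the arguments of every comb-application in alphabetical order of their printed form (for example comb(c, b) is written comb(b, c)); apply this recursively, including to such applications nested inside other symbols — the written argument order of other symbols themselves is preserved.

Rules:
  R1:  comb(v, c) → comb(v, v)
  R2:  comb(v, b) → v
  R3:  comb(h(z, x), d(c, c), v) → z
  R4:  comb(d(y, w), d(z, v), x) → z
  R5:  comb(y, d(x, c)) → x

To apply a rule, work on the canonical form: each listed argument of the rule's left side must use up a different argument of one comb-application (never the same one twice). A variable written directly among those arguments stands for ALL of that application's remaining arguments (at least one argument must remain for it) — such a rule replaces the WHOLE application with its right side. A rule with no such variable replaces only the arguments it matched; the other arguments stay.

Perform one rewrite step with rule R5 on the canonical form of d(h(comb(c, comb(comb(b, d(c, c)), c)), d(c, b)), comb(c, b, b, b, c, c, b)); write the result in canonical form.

Answer: d(h(c, d(c, b)), comb(b, b, b, b, c, c, c))

Derivation:
Canonical form:  d(h(comb(b, c, c, d(c, c)), d(c, b)), comb(b, b, b, b, c, c, c))
Match R5:  consume d(c, c);  x := c, y := comb(b, c, c)
The variable takes the whole remainder — replace the entire application.
Result:  d(h(c, d(c, b)), comb(b, b, b, b, c, c, c))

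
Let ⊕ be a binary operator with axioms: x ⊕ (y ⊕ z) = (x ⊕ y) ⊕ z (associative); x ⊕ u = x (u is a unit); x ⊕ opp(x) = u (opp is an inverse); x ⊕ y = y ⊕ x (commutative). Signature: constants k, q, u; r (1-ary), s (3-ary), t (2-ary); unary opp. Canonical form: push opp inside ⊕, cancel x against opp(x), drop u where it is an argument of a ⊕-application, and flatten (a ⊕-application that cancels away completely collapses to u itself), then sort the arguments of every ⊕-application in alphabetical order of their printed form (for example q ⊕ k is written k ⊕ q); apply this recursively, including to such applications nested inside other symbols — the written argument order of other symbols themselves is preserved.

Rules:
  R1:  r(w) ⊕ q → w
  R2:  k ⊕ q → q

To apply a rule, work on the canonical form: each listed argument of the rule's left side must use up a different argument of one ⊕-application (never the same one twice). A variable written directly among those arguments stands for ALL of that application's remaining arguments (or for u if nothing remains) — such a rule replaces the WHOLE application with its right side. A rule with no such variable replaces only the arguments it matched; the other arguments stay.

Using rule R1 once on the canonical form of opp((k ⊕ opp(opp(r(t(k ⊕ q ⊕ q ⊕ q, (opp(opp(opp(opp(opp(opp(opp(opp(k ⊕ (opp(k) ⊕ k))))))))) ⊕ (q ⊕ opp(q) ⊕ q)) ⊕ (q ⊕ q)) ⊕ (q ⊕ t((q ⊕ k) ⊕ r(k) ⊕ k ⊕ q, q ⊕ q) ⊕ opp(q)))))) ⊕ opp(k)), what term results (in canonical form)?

Canonical form:  opp(r(t(k ⊕ k ⊕ q ⊕ q ⊕ r(k), q ⊕ q) ⊕ t(k ⊕ q ⊕ q ⊕ q, k ⊕ q ⊕ q ⊕ q)))
R1 matches:  uses q, r(k);  w := k
Giving:  opp(r(t(k ⊕ k ⊕ k ⊕ q, q ⊕ q) ⊕ t(k ⊕ q ⊕ q ⊕ q, k ⊕ q ⊕ q ⊕ q)))

Answer: opp(r(t(k ⊕ k ⊕ k ⊕ q, q ⊕ q) ⊕ t(k ⊕ q ⊕ q ⊕ q, k ⊕ q ⊕ q ⊕ q)))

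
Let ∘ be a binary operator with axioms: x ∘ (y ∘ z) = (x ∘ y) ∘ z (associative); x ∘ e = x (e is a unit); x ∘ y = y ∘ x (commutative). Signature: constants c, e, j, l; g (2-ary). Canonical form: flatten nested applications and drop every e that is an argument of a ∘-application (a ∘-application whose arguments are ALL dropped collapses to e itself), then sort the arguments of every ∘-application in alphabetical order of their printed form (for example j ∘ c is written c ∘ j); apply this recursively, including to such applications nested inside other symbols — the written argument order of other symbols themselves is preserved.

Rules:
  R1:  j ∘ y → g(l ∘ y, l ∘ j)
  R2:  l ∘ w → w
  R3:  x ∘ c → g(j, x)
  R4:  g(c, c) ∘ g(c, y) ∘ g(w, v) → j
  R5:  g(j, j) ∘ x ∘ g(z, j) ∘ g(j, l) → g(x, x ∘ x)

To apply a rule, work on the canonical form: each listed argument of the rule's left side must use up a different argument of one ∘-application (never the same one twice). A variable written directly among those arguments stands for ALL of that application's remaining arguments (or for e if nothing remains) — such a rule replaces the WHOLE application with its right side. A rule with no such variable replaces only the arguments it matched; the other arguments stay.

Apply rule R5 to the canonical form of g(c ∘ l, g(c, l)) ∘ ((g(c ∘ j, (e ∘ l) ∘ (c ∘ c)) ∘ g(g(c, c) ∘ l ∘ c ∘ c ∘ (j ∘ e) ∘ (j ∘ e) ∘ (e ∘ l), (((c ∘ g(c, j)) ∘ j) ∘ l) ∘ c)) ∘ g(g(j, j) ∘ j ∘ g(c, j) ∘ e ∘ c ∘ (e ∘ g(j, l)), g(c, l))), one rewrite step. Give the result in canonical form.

Answer: g(c ∘ c ∘ g(c, c) ∘ j ∘ j ∘ l ∘ l, c ∘ c ∘ g(c, j) ∘ j ∘ l) ∘ g(c ∘ j, c ∘ c ∘ l) ∘ g(c ∘ l, g(c, l)) ∘ g(g(c ∘ j, c ∘ c ∘ j ∘ j), g(c, l))

Derivation:
Canonical form:  g(c ∘ c ∘ g(c, c) ∘ j ∘ j ∘ l ∘ l, c ∘ c ∘ g(c, j) ∘ j ∘ l) ∘ g(c ∘ g(c, j) ∘ g(j, j) ∘ g(j, l) ∘ j, g(c, l)) ∘ g(c ∘ j, c ∘ c ∘ l) ∘ g(c ∘ l, g(c, l))
R5 matches:  uses g(c, j), g(j, j), g(j, l);  x := c ∘ j, z := c
The extension variable absorbs all remaining arguments, so the whole application is rewritten.
New term:  g(c ∘ c ∘ g(c, c) ∘ j ∘ j ∘ l ∘ l, c ∘ c ∘ g(c, j) ∘ j ∘ l) ∘ g(c ∘ j, c ∘ c ∘ l) ∘ g(c ∘ l, g(c, l)) ∘ g(g(c ∘ j, c ∘ c ∘ j ∘ j), g(c, l))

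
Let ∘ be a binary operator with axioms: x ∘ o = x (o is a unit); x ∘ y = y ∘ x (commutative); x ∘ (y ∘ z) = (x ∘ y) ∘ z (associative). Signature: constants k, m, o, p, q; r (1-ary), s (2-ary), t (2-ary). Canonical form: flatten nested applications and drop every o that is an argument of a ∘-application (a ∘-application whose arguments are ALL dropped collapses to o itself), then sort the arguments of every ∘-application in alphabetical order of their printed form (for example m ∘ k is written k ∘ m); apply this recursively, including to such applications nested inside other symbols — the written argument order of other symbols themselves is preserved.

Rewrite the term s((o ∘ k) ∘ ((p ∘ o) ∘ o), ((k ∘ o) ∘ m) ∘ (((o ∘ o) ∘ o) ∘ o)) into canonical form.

Descend into:  ((k ∘ o) ∘ m) ∘ (((o ∘ o) ∘ o) ∘ o)
Merge nested applications:  k ∘ o ∘ m ∘ o ∘ o ∘ o ∘ o
Units out:  drop o (×5)
Sort:  k ∘ m
Put back:  s(k ∘ p, k ∘ m)

Answer: s(k ∘ p, k ∘ m)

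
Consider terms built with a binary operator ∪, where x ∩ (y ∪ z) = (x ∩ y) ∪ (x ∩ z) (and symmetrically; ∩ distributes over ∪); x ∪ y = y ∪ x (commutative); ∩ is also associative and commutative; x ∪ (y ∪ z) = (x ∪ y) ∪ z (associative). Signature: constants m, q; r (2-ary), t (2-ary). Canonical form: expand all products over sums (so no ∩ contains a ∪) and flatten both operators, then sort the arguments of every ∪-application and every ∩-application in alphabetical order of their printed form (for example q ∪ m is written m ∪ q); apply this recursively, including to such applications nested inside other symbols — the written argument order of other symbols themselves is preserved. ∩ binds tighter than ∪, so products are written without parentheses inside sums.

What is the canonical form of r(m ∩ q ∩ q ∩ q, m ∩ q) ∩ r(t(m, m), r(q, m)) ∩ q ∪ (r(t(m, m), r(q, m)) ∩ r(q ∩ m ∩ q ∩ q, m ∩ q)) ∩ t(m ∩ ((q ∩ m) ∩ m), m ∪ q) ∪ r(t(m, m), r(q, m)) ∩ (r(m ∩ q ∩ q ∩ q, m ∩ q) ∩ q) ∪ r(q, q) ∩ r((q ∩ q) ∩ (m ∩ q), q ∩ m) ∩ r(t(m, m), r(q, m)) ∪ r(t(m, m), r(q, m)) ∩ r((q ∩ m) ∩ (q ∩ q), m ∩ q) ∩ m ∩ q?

Flatten:  q ∩ r(m ∩ q ∩ q ∩ q, m ∩ q) ∩ r(t(m, m), r(q, m)) ∪ r(m ∩ q ∩ q ∩ q, m ∩ q) ∩ r(t(m, m), r(q, m)) ∩ t(m ∩ m ∩ m ∩ q, m ∪ q) ∪ q ∩ r(m ∩ q ∩ q ∩ q, m ∩ q) ∩ r(t(m, m), r(q, m)) ∪ r(m ∩ q ∩ q ∩ q, m ∩ q) ∩ r(q, q) ∩ r(t(m, m), r(q, m)) ∪ m ∩ q ∩ r(m ∩ q ∩ q ∩ q, m ∩ q) ∩ r(t(m, m), r(q, m))
Sort arguments:  m ∩ q ∩ r(m ∩ q ∩ q ∩ q, m ∩ q) ∩ r(t(m, m), r(q, m)) ∪ q ∩ r(m ∩ q ∩ q ∩ q, m ∩ q) ∩ r(t(m, m), r(q, m)) ∪ q ∩ r(m ∩ q ∩ q ∩ q, m ∩ q) ∩ r(t(m, m), r(q, m)) ∪ r(m ∩ q ∩ q ∩ q, m ∩ q) ∩ r(q, q) ∩ r(t(m, m), r(q, m)) ∪ r(m ∩ q ∩ q ∩ q, m ∩ q) ∩ r(t(m, m), r(q, m)) ∩ t(m ∩ m ∩ m ∩ q, m ∪ q)

Answer: m ∩ q ∩ r(m ∩ q ∩ q ∩ q, m ∩ q) ∩ r(t(m, m), r(q, m)) ∪ q ∩ r(m ∩ q ∩ q ∩ q, m ∩ q) ∩ r(t(m, m), r(q, m)) ∪ q ∩ r(m ∩ q ∩ q ∩ q, m ∩ q) ∩ r(t(m, m), r(q, m)) ∪ r(m ∩ q ∩ q ∩ q, m ∩ q) ∩ r(q, q) ∩ r(t(m, m), r(q, m)) ∪ r(m ∩ q ∩ q ∩ q, m ∩ q) ∩ r(t(m, m), r(q, m)) ∩ t(m ∩ m ∩ m ∩ q, m ∪ q)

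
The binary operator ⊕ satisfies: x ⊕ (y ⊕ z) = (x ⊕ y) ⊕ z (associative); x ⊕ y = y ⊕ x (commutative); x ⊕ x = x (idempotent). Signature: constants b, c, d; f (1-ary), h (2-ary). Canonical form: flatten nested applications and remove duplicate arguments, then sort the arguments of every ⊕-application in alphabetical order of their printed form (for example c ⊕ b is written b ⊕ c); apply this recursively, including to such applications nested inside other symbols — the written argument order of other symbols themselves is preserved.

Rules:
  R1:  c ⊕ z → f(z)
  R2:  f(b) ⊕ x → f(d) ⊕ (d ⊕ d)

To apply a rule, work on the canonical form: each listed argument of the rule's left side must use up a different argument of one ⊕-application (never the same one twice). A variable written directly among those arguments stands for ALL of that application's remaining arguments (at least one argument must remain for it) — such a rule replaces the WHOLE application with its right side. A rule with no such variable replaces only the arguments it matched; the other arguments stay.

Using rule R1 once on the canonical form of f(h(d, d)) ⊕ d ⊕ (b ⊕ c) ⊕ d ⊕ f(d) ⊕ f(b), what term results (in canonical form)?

Answer: f(b ⊕ d ⊕ f(b) ⊕ f(d) ⊕ f(h(d, d)))

Derivation:
Canonical form:  b ⊕ c ⊕ d ⊕ f(b) ⊕ f(d) ⊕ f(h(d, d))
R1 matches:  uses c;  z := b ⊕ d ⊕ f(b) ⊕ f(d) ⊕ f(h(d, d))
The variable takes the whole remainder — replace the entire application.
Giving:  f(b ⊕ d ⊕ f(b) ⊕ f(d) ⊕ f(h(d, d)))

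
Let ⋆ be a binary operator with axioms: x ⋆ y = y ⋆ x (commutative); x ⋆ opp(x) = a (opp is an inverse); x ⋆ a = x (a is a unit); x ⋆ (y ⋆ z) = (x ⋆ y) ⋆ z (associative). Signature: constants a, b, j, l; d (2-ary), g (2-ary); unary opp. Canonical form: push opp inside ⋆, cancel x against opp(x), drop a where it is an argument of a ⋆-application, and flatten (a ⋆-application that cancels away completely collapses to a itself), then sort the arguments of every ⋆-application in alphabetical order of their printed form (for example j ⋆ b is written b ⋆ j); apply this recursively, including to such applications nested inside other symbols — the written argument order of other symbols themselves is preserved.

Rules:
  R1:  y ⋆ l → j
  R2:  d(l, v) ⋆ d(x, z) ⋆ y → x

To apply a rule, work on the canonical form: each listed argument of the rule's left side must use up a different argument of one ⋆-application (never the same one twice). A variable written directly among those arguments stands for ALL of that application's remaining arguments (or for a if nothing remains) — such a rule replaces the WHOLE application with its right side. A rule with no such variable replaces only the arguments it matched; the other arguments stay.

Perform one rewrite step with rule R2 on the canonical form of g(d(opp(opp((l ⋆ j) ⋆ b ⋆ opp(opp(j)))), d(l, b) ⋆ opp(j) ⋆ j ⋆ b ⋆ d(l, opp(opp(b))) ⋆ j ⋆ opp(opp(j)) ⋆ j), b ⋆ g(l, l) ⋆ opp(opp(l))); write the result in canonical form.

Answer: g(d(b ⋆ j ⋆ j ⋆ l, l), b ⋆ g(l, l) ⋆ l)

Derivation:
Canonical form:  g(d(b ⋆ j ⋆ j ⋆ l, b ⋆ d(l, b) ⋆ d(l, b) ⋆ j ⋆ j ⋆ j), b ⋆ g(l, l) ⋆ l)
R2 matches:  uses d(l, b), d(l, b);  v := b, x := l, y := b ⋆ j ⋆ j ⋆ j, z := b
Every leftover argument binds to the variable; the entire application is replaced.
New term:  g(d(b ⋆ j ⋆ j ⋆ l, l), b ⋆ g(l, l) ⋆ l)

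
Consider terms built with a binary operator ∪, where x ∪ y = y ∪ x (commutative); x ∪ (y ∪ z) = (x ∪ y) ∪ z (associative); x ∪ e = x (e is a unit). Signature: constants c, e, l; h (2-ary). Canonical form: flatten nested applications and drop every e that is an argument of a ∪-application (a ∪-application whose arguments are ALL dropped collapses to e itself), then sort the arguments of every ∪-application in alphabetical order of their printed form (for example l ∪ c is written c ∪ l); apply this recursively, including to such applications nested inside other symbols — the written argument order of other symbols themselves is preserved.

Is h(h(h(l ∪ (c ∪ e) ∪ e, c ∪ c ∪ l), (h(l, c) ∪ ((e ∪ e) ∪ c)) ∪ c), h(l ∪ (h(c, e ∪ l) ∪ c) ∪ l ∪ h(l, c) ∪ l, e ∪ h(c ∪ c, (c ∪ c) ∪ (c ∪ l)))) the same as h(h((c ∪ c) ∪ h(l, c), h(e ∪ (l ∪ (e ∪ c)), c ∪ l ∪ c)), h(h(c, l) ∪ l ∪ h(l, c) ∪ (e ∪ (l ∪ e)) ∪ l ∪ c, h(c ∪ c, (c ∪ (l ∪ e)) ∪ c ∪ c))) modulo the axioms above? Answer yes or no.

Left:  h(h(h(l ∪ (c ∪ e) ∪ e, c ∪ c ∪ l), (h(l, c) ∪ ((e ∪ e) ∪ c)) ∪ c), h(l ∪ (h(c, e ∪ l) ∪ c) ∪ l ∪ h(l, c) ∪ l, e ∪ h(c ∪ c, (c ∪ c) ∪ (c ∪ l))))
  Work inside:  l ∪ (h(c, e ∪ l) ∪ c) ∪ l ∪ h(l, c) ∪ l
  Merge nested applications:  l ∪ h(c, e ∪ l) ∪ c ∪ l ∪ h(l, c) ∪ l
  Canonicalize subterm:  h(c, e ∪ l)  →  h(c, l)
  Order the arguments:  c ∪ h(c, l) ∪ h(l, c) ∪ l ∪ l ∪ l
  Put back:  h(h(h(c ∪ l, c ∪ c ∪ l), c ∪ c ∪ h(l, c)), h(c ∪ h(c, l) ∪ h(l, c) ∪ l ∪ l ∪ l, h(c ∪ c, c ∪ c ∪ c ∪ l)))
Right:  h(h((c ∪ c) ∪ h(l, c), h(e ∪ (l ∪ (e ∪ c)), c ∪ l ∪ c)), h(h(c, l) ∪ l ∪ h(l, c) ∪ (e ∪ (l ∪ e)) ∪ l ∪ c, h(c ∪ c, (c ∪ (l ∪ e)) ∪ c ∪ c)))
  Descend into:  h(c, l) ∪ l ∪ h(l, c) ∪ (e ∪ (l ∪ e)) ∪ l ∪ c
  Merge nested applications:  h(c, l) ∪ l ∪ h(l, c) ∪ e ∪ l ∪ e ∪ l ∪ c
  Unit:  drop e (×2)
  Sort arguments:  c ∪ h(c, l) ∪ h(l, c) ∪ l ∪ l ∪ l
  Reassemble:  h(h(c ∪ c ∪ h(l, c), h(c ∪ l, c ∪ c ∪ l)), h(c ∪ h(c, l) ∪ h(l, c) ∪ l ∪ l ∪ l, h(c ∪ c, c ∪ c ∪ c ∪ l)))

Answer: no — h(h(h(c ∪ l, c ∪ c ∪ l), c ∪ c ∪ h(l, c)), h(c ∪ h(c, l) ∪ h(l, c) ∪ l ∪ l ∪ l, h(c ∪ c, c ∪ c ∪ c ∪ l))) vs h(h(c ∪ c ∪ h(l, c), h(c ∪ l, c ∪ c ∪ l)), h(c ∪ h(c, l) ∪ h(l, c) ∪ l ∪ l ∪ l, h(c ∪ c, c ∪ c ∪ c ∪ l)))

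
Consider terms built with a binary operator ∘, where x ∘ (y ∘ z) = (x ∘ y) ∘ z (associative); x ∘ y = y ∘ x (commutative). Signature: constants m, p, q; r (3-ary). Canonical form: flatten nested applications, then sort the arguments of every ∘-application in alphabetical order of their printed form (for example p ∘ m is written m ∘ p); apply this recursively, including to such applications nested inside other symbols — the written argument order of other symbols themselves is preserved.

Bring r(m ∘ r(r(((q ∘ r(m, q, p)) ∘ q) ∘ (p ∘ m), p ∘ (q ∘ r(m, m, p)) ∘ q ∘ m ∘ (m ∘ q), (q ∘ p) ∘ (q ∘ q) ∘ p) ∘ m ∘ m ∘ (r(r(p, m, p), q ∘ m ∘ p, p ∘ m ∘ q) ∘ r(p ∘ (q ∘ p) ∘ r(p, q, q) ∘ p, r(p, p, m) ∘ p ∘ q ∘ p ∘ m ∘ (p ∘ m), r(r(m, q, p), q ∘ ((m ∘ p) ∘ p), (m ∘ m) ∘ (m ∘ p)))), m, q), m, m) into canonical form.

Answer: r(m ∘ r(m ∘ m ∘ r(m ∘ p ∘ q ∘ q ∘ r(m, q, p), m ∘ m ∘ p ∘ q ∘ q ∘ q ∘ r(m, m, p), p ∘ p ∘ q ∘ q ∘ q) ∘ r(p ∘ p ∘ p ∘ q ∘ r(p, q, q), m ∘ m ∘ p ∘ p ∘ p ∘ q ∘ r(p, p, m), r(r(m, q, p), m ∘ p ∘ p ∘ q, m ∘ m ∘ m ∘ p)) ∘ r(r(p, m, p), m ∘ p ∘ q, m ∘ p ∘ q), m, q), m, m)

Derivation:
Focus inside:  m ∘ r(r(((q ∘ r(m, q, p)) ∘ q) ∘ (p ∘ m), p ∘ (q ∘ r(m, m, p)) ∘ q ∘ m ∘ (m ∘ q), (q ∘ p) ∘ (q ∘ q) ∘ p) ∘ m ∘ m ∘ (r(r(p, m, p), q ∘ m ∘ p, p ∘ m ∘ q) ∘ r(p ∘ (q ∘ p) ∘ r(p, q, q) ∘ p, r(p, p, m) ∘ p ∘ q ∘ p ∘ m ∘ (p ∘ m), r(r(m, q, p), q ∘ ((m ∘ p) ∘ p), (m ∘ m) ∘ (m ∘ p)))), m, q)
Canonicalize subterm:  r(r(((q ∘ r(m, q, p)) ∘ q) ∘ (p ∘ m), p ∘ (q ∘ r(m, m, p)) ∘ q ∘ m ∘ (m ∘ q), (q ∘ p) ∘ (q ∘ q) ∘ p) ∘ m ∘ m ∘ (r(r(p, m, p), q ∘ m ∘ p, p ∘ m ∘ q) ∘ r(p ∘ (q ∘ p) ∘ r(p, q, q) ∘ p, r(p, p, m) ∘ p ∘ q ∘ p ∘ m ∘ (p ∘ m), r(r(m, q, p), q ∘ ((m ∘ p) ∘ p), (m ∘ m) ∘ (m ∘ p)))), m, q)  →  r(m ∘ m ∘ r(m ∘ p ∘ q ∘ q ∘ r(m, q, p), m ∘ m ∘ p ∘ q ∘ q ∘ q ∘ r(m, m, p), p ∘ p ∘ q ∘ q ∘ q) ∘ r(p ∘ p ∘ p ∘ q ∘ r(p, q, q), m ∘ m ∘ p ∘ p ∘ p ∘ q ∘ r(p, p, m), r(r(m, q, p), m ∘ p ∘ p ∘ q, m ∘ m ∘ m ∘ p)) ∘ r(r(p, m, p), m ∘ p ∘ q, m ∘ p ∘ q), m, q)
Sort arguments:  m ∘ r(m ∘ m ∘ r(m ∘ p ∘ q ∘ q ∘ r(m, q, p), m ∘ m ∘ p ∘ q ∘ q ∘ q ∘ r(m, m, p), p ∘ p ∘ q ∘ q ∘ q) ∘ r(p ∘ p ∘ p ∘ q ∘ r(p, q, q), m ∘ m ∘ p ∘ p ∘ p ∘ q ∘ r(p, p, m), r(r(m, q, p), m ∘ p ∘ p ∘ q, m ∘ m ∘ m ∘ p)) ∘ r(r(p, m, p), m ∘ p ∘ q, m ∘ p ∘ q), m, q)
Put back:  r(m ∘ r(m ∘ m ∘ r(m ∘ p ∘ q ∘ q ∘ r(m, q, p), m ∘ m ∘ p ∘ q ∘ q ∘ q ∘ r(m, m, p), p ∘ p ∘ q ∘ q ∘ q) ∘ r(p ∘ p ∘ p ∘ q ∘ r(p, q, q), m ∘ m ∘ p ∘ p ∘ p ∘ q ∘ r(p, p, m), r(r(m, q, p), m ∘ p ∘ p ∘ q, m ∘ m ∘ m ∘ p)) ∘ r(r(p, m, p), m ∘ p ∘ q, m ∘ p ∘ q), m, q), m, m)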